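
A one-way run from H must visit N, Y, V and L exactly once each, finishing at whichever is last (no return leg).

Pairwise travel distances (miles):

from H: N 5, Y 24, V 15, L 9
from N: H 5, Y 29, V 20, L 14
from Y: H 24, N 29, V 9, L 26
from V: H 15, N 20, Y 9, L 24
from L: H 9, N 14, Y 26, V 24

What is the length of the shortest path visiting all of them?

Shortest open route: 52 miles.

There are 4! = 24 possible orderings.
H - N - Y - V - L: 5+29+9+24 = 67
H - N - Y - L - V: 5+29+26+24 = 84
H - N - V - Y - L: 5+20+9+26 = 60
H - N - V - L - Y: 5+20+24+26 = 75
H - N - L - Y - V: 5+14+26+9 = 54
H - N - L - V - Y: 5+14+24+9 = 52
H - Y - N - V - L: 24+29+20+24 = 97
H - Y - N - L - V: 24+29+14+24 = 91
H - Y - V - N - L: 24+9+20+14 = 67
H - Y - V - L - N: 24+9+24+14 = 71
H - Y - L - N - V: 24+26+14+20 = 84
H - Y - L - V - N: 24+26+24+20 = 94
H - V - N - Y - L: 15+20+29+26 = 90
H - V - N - L - Y: 15+20+14+26 = 75
… (10 more)
The minimum is 52.
One shortest path: H → N → L → V → Y.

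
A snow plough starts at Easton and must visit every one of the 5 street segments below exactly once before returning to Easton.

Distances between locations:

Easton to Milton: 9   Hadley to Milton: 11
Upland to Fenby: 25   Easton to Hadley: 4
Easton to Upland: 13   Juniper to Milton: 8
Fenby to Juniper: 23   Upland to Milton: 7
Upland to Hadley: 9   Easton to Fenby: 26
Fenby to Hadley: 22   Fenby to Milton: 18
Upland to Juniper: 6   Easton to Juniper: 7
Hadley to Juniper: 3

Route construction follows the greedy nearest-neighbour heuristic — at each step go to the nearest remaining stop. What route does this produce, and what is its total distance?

Nearest-neighbour total = 64; route Easton → Hadley → Juniper → Upland → Milton → Fenby → Easton.

At Easton the remaining stops are Hadley 4, Juniper 7, Milton 9, Upland 13, Fenby 26; go to Hadley.
At Hadley the remaining stops are Juniper 3, Upland 9, Milton 11, Fenby 22; go to Juniper.
At Juniper the remaining stops are Upland 6, Milton 8, Fenby 23; go to Upland.
At Upland the remaining stops are Milton 7, Fenby 25; go to Milton.
At Milton the remaining stops are Fenby 18; go to Fenby.
Return Fenby→Easton: 26.
Total = 4 + 3 + 6 + 7 + 18 + 26 = 64.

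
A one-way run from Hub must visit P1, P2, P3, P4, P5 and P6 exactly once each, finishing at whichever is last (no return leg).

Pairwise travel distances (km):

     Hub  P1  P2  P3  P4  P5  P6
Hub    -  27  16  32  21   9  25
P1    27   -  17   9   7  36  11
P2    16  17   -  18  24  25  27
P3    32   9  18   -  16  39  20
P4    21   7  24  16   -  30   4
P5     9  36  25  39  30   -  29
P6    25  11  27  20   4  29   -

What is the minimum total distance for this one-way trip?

72 km — the minimum one-way total.

There are 6! = 720 possible orderings.
Hub - P1 - P2 - P3 - P4 - P5 - P6: 27+17+18+16+30+29 = 137
Hub - P1 - P2 - P3 - P4 - P6 - P5: 27+17+18+16+4+29 = 111
Hub - P1 - P2 - P3 - P5 - P4 - P6: 27+17+18+39+30+4 = 135
Hub - P1 - P2 - P3 - P5 - P6 - P4: 27+17+18+39+29+4 = 134
Hub - P1 - P2 - P3 - P6 - P4 - P5: 27+17+18+20+4+30 = 116
Hub - P1 - P2 - P3 - P6 - P5 - P4: 27+17+18+20+29+30 = 141
Hub - P1 - P2 - P4 - P3 - P5 - P6: 27+17+24+16+39+29 = 152
Hub - P1 - P2 - P4 - P3 - P6 - P5: 27+17+24+16+20+29 = 133
… (712 more)
Hub - P5 - P2 - P3 - P1 - P4 - P6: 9+25+18+9+7+4 = 72  ← best
The minimum is 72.
One shortest path: Hub → P5 → P2 → P3 → P1 → P4 → P6.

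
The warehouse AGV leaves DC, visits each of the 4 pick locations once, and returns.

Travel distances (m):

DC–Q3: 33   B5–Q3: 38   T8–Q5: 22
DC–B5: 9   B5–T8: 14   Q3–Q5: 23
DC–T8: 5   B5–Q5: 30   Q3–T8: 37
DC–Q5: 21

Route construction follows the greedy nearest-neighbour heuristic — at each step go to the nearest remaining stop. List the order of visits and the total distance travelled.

DC → [T8:5 / B5:9 / Q5:21 / Q3:33] → T8 (5)
T8 → [B5:14 / Q5:22 / Q3:37] → B5 (14)
B5 → [Q5:30 / Q3:38] → Q5 (30)
Q5 → [Q3:23] → Q3 (23)
Return Q3→DC: 33.
Total = 5 + 14 + 30 + 23 + 33 = 105.

Total distance 105 m via the nearest-neighbour route DC → T8 → B5 → Q5 → Q3 → DC.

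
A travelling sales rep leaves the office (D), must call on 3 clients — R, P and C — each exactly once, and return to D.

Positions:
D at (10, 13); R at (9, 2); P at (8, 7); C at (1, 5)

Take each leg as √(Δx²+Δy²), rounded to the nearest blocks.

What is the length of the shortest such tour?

32 blocks — the shortest possible round trip.

There are 3 distinct closed tours to check (reversals are equivalent).
D-R-P-C-D: 11+5+7+12 = 35
D-R-C-P-D: 11+9+7+6 = 33
D-P-R-C-D: 6+5+9+12 = 32
The minimum is 32.
One optimal route: D → P → R → C → D (or its reverse).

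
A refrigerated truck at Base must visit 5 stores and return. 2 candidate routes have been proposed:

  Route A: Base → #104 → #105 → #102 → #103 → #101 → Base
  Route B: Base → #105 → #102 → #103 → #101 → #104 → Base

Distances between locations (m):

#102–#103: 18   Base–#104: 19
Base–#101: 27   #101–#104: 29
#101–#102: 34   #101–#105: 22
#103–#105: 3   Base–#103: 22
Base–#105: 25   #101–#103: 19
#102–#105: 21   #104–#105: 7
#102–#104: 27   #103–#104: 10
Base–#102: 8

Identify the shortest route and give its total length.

Route A: 19 + 7 + 21 + 18 + 19 + 27 = 111
Route B: 25 + 21 + 18 + 19 + 29 + 19 = 131

Shortest is Route A, total 111 m.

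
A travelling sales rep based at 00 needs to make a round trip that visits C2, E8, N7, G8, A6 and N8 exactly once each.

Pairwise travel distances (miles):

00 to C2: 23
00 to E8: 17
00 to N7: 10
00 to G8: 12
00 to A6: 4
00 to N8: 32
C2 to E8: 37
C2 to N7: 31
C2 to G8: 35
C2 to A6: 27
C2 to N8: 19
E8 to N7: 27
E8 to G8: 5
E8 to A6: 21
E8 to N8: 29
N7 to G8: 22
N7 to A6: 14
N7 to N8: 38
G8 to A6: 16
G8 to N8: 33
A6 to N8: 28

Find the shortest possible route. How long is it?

Shortest round trip = 114 miles.

There are 360 distinct closed tours to check (reversals are equivalent).
00-C2-E8-N7-G8-A6-N8-00: 23+37+27+22+16+28+32 = 185
00-C2-E8-N7-G8-N8-A6-00: 23+37+27+22+33+28+4 = 174
00-C2-E8-N7-A6-G8-N8-00: 23+37+27+14+16+33+32 = 182
00-C2-E8-N7-A6-N8-G8-00: 23+37+27+14+28+33+12 = 174
00-C2-E8-N7-N8-G8-A6-00: 23+37+27+38+33+16+4 = 178
00-C2-E8-N7-N8-A6-G8-00: 23+37+27+38+28+16+12 = 181
00-C2-E8-G8-N7-A6-N8-00: 23+37+5+22+14+28+32 = 161
00-C2-E8-G8-N7-N8-A6-00: 23+37+5+22+38+28+4 = 157
… (352 more)
00-N7-C2-N8-E8-G8-A6-00: 10+31+19+29+5+16+4 = 114  ← best
The minimum is 114.
One optimal route: 00 → N7 → C2 → N8 → E8 → G8 → A6 → 00 (or its reverse).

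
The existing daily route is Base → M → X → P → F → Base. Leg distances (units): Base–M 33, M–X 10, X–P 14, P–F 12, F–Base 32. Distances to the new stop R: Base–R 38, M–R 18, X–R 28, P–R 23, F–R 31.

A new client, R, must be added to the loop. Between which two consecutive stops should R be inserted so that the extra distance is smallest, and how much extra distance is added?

+23 — insert R between Base and M.

Insertion cost between consecutive stops i–j is d(i,R) + d(R,j) − d(i,j):
  between Base and M: 38 + 18 − 33 = 23
  between M and X: 18 + 28 − 10 = 36
  between X and P: 28 + 23 − 14 = 37
  between P and F: 23 + 31 − 12 = 42
  between F and Base: 31 + 38 − 32 = 37
Cheapest insertion is between Base and M, adding 23.
New total = 101 + 23 = 124.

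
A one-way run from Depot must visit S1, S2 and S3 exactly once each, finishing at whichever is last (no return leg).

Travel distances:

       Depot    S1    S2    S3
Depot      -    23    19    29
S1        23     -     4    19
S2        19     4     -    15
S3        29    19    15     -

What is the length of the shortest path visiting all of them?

42 — the minimum one-way total.

There are 3! = 6 possible orderings.
Depot - S1 - S2 - S3: 23+4+15 = 42
Depot - S1 - S3 - S2: 23+19+15 = 57
Depot - S2 - S1 - S3: 19+4+19 = 42
Depot - S2 - S3 - S1: 19+15+19 = 53
Depot - S3 - S1 - S2: 29+19+4 = 52
Depot - S3 - S2 - S1: 29+15+4 = 48
The minimum is 42.
One shortest path: Depot → S1 → S2 → S3.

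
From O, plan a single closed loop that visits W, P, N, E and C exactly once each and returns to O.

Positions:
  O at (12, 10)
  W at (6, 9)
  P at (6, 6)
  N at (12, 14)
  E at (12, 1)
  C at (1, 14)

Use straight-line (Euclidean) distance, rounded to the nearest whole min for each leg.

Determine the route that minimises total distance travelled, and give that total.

There are 60 distinct closed tours to check (reversals are equivalent).
O - W - P - N - E - C - O: 6+3+10+13+17+12 = 61
O - W - P - N - C - E - O: 6+3+10+11+17+9 = 56
O - W - P - E - N - C - O: 6+3+8+13+11+12 = 53
O - W - P - E - C - N - O: 6+3+8+17+11+4 = 49
O - W - P - C - N - E - O: 6+3+9+11+13+9 = 51
O - W - P - C - E - N - O: 6+3+9+17+13+4 = 52
O - W - N - P - E - C - O: 6+8+10+8+17+12 = 61
O - W - N - P - C - E - O: 6+8+10+9+17+9 = 59
O - W - N - E - P - C - O: 6+8+13+8+9+12 = 56
O - W - N - E - C - P - O: 6+8+13+17+9+7 = 60
O - W - N - C - P - E - O: 6+8+11+9+8+9 = 51
O - W - N - C - E - P - O: 6+8+11+17+8+7 = 57
O - W - E - P - N - C - O: 6+10+8+10+11+12 = 57
O - W - E - P - C - N - O: 6+10+8+9+11+4 = 48
… (46 more)
O - N - C - W - P - E - O: 4+11+7+3+8+9 = 42  ← best
The minimum is 42.
One optimal route: O → N → C → W → P → E → O (or its reverse).

Minimum total distance: 42 min.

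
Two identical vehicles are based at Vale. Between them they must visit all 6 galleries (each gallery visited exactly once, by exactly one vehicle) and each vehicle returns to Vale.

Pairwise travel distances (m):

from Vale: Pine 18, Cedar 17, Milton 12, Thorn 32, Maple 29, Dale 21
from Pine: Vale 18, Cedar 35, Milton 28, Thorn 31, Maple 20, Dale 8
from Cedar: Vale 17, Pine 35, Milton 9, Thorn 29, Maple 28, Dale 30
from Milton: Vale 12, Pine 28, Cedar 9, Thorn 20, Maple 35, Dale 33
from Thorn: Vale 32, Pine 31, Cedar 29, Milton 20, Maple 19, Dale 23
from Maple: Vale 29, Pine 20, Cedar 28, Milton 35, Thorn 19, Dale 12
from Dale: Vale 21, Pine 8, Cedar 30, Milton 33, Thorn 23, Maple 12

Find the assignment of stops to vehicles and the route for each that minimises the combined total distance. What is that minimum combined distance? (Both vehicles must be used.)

123 m — the smallest possible combined total.

Try each way of splitting the stops between the two vehicles (each non-empty) and, for each split, find the best tour for each vehicle:
  {Pine} + {Cedar, Milton, Thorn, Maple, Dale}: 36 + 98 = 134
  {Cedar} + {Pine, Milton, Thorn, Maple, Dale}: 34 + 89 = 123
  {Pine, Cedar} + {Milton, Thorn, Maple, Dale}: 70 + 84 = 154
  {Milton} + {Pine, Cedar, Thorn, Maple, Dale}: 24 + 103 = 127
  {Pine, Milton} + {Cedar, Thorn, Maple, Dale}: 58 + 98 = 156
  {Cedar, Milton} + {Pine, Thorn, Maple, Dale}: 38 + 89 = 127
  … (31 splits in total)
Best: vehicle 1 Vale → Cedar → Vale = 34; vehicle 2 Vale → Pine → Dale → Maple → Thorn → Milton → Vale = 89; combined 123.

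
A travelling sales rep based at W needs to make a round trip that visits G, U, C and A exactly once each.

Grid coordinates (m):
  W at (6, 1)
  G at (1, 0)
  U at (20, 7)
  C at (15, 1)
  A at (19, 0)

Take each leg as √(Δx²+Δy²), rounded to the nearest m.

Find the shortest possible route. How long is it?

With 4 stops there are 4!/2 = 12 distinct round trips (a route and its reverse cost the same).
W-G-U-C-A-W: 5+20+8+4+13 = 50
W-G-U-A-C-W: 5+20+7+4+9 = 45
W-G-C-U-A-W: 5+14+8+7+13 = 47
W-G-C-A-U-W: 5+14+4+7+15 = 45
W-G-A-U-C-W: 5+18+7+8+9 = 47
W-G-A-C-U-W: 5+18+4+8+15 = 50
W-U-G-C-A-W: 15+20+14+4+13 = 66
W-U-G-A-C-W: 15+20+18+4+9 = 66
W-U-C-G-A-W: 15+8+14+18+13 = 68
W-U-A-G-C-W: 15+7+18+14+9 = 63
W-C-G-U-A-W: 9+14+20+7+13 = 63
W-C-U-G-A-W: 9+8+20+18+13 = 68
The minimum is 45.
One optimal route: W → G → U → A → C → W (or its reverse).

Shortest round trip = 45 m.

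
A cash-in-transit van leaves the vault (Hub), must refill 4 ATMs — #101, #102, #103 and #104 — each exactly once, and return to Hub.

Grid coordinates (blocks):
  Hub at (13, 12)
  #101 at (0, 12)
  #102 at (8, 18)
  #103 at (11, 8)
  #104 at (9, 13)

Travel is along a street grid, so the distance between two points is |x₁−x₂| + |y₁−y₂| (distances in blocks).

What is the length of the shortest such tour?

46 blocks — the shortest possible round trip.

With 4 stops there are 4!/2 = 12 distinct round trips (a route and its reverse cost the same).
Hub→#101→#102→#103→#104→Hub: 13+14+13+7+5 = 52
Hub→#101→#102→#104→#103→Hub: 13+14+6+7+6 = 46
Hub→#101→#103→#102→#104→Hub: 13+15+13+6+5 = 52
Hub→#101→#103→#104→#102→Hub: 13+15+7+6+11 = 52
Hub→#101→#104→#102→#103→Hub: 13+10+6+13+6 = 48
Hub→#101→#104→#103→#102→Hub: 13+10+7+13+11 = 54
Hub→#102→#101→#103→#104→Hub: 11+14+15+7+5 = 52
Hub→#102→#101→#104→#103→Hub: 11+14+10+7+6 = 48
Hub→#102→#103→#101→#104→Hub: 11+13+15+10+5 = 54
Hub→#102→#104→#101→#103→Hub: 11+6+10+15+6 = 48
Hub→#103→#101→#102→#104→Hub: 6+15+14+6+5 = 46
Hub→#103→#102→#101→#104→Hub: 6+13+14+10+5 = 48
The minimum is 46.
One optimal route: Hub → #101 → #102 → #104 → #103 → Hub (or its reverse).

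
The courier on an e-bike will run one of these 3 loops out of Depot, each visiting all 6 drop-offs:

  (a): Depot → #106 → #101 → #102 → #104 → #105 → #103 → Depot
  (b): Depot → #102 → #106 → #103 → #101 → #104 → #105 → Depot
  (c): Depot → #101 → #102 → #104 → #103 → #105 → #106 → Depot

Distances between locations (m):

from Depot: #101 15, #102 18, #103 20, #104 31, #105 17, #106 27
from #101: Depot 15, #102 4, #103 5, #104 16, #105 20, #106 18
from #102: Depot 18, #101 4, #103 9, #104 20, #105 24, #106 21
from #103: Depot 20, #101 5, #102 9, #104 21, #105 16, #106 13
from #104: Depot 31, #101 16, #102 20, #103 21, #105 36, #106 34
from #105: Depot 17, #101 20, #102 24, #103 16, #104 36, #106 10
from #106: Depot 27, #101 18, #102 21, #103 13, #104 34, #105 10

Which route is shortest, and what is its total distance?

(a): 27 + 18 + 4 + 20 + 36 + 16 + 20 = 141
(b): 18 + 21 + 13 + 5 + 16 + 36 + 17 = 126
(c): 15 + 4 + 20 + 21 + 16 + 10 + 27 = 113

113 m — (c) is the shortest.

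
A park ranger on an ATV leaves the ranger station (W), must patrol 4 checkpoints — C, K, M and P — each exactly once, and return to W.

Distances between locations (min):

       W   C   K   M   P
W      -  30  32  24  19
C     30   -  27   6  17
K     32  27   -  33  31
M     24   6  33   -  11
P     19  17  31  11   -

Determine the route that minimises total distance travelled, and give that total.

Minimum total distance: 95 min.

W → C → K → M → P → W: 30+27+33+11+19 = 120
W → C → K → P → M → W: 30+27+31+11+24 = 123
W → C → M → K → P → W: 30+6+33+31+19 = 119
W → C → M → P → K → W: 30+6+11+31+32 = 110
W → C → P → K → M → W: 30+17+31+33+24 = 135
W → C → P → M → K → W: 30+17+11+33+32 = 123
W → K → C → M → P → W: 32+27+6+11+19 = 95
W → K → C → P → M → W: 32+27+17+11+24 = 111
W → K → M → C → P → W: 32+33+6+17+19 = 107
W → K → P → C → M → W: 32+31+17+6+24 = 110
W → M → C → K → P → W: 24+6+27+31+19 = 107
W → M → K → C → P → W: 24+33+27+17+19 = 120
The minimum is 95.
One optimal route: W → K → C → M → P → W (or its reverse).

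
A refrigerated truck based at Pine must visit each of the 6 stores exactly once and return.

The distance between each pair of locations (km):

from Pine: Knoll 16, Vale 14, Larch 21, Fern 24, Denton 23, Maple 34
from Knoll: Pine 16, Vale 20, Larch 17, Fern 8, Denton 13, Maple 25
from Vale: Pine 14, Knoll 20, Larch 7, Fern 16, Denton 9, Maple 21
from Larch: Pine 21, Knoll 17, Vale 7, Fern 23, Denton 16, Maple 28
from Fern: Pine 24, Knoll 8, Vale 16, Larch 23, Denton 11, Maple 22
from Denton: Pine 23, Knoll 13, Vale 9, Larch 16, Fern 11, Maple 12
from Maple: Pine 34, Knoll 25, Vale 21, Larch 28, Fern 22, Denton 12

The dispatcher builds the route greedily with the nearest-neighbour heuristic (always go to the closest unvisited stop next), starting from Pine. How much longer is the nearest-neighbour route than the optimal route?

Pine: Vale=14, Knoll=16, Larch=21, Denton=23, Fern=24, Maple=34 ⇒ Vale
Vale: Larch=7, Denton=9, Fern=16, Knoll=20, Maple=21 ⇒ Larch
Larch: Denton=16, Knoll=17, Fern=23, Maple=28 ⇒ Denton
Denton: Fern=11, Maple=12, Knoll=13 ⇒ Fern
Fern: Knoll=8, Maple=22 ⇒ Knoll
Knoll: Maple=25 ⇒ Maple
NN route Pine → Vale → Larch → Denton → Fern → Knoll → Maple → Pine costs 115.
Optimal: Pine → Knoll → Fern → Maple → Denton → Vale → Larch → Pine costs 95 (by enumerating all 360 distinct tours).
Excess = 115 − 95 = 20.

The nearest-neighbour route is 20 km longer than optimal.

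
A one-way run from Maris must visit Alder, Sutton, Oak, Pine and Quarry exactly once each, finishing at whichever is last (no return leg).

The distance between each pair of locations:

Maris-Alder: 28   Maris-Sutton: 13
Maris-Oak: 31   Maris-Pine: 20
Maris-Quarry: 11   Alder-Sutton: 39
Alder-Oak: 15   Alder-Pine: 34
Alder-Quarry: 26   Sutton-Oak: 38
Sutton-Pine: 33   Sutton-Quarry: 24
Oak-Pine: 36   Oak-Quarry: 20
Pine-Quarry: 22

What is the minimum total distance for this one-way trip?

Shortest open route: 103.

There are 5! = 120 possible orderings.
Maris → Alder → Sutton → Oak → Pine → Quarry: 28+39+38+36+22 = 163
Maris → Alder → Sutton → Oak → Quarry → Pine: 28+39+38+20+22 = 147
Maris → Alder → Sutton → Pine → Oak → Quarry: 28+39+33+36+20 = 156
Maris → Alder → Sutton → Pine → Quarry → Oak: 28+39+33+22+20 = 142
Maris → Alder → Sutton → Quarry → Oak → Pine: 28+39+24+20+36 = 147
Maris → Alder → Sutton → Quarry → Pine → Oak: 28+39+24+22+36 = 149
Maris → Alder → Oak → Sutton → Pine → Quarry: 28+15+38+33+22 = 136
Maris → Alder → Oak → Sutton → Quarry → Pine: 28+15+38+24+22 = 127
Maris → Alder → Oak → Pine → Sutton → Quarry: 28+15+36+33+24 = 136
Maris → Alder → Oak → Pine → Quarry → Sutton: 28+15+36+22+24 = 125
Maris → Alder → Oak → Quarry → Sutton → Pine: 28+15+20+24+33 = 120
Maris → Alder → Oak → Quarry → Pine → Sutton: 28+15+20+22+33 = 118
Maris → Alder → Pine → Sutton → Oak → Quarry: 28+34+33+38+20 = 153
Maris → Alder → Pine → Sutton → Quarry → Oak: 28+34+33+24+20 = 139
… (106 more)
Maris → Sutton → Pine → Quarry → Oak → Alder: 13+33+22+20+15 = 103  ← best
The minimum is 103.
One shortest path: Maris → Sutton → Pine → Quarry → Oak → Alder.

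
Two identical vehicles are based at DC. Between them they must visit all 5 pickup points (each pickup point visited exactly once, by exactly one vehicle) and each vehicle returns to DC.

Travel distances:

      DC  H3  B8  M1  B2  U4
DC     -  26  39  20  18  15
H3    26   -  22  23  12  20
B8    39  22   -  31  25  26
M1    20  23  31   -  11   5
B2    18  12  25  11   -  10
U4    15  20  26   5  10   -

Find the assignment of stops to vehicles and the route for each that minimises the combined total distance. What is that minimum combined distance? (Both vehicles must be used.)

Try each way of splitting the stops between the two vehicles (each non-empty) and, for each split, find the best tour for each vehicle:
  {H3} + {B8, M1, B2, U4}: 52 + 94 = 146
  {B8} + {H3, M1, B2, U4}: 78 + 69 = 147
  {H3, B8} + {M1, B2, U4}: 87 + 49 = 136
  {M1} + {H3, B8, B2, U4}: 40 + 93 = 133
  {H3, M1} + {B8, B2, U4}: 69 + 84 = 153
  {B8, M1} + {H3, B2, U4}: 90 + 63 = 153
  … (15 splits in total)
  {H3, B8, B2} + {M1, U4}: 91 + 40 = 131  ← best
Best: vehicle 1 DC → H3 → B8 → B2 → DC = 91; vehicle 2 DC → M1 → U4 → DC = 40; combined 131.

Minimum combined distance: 131.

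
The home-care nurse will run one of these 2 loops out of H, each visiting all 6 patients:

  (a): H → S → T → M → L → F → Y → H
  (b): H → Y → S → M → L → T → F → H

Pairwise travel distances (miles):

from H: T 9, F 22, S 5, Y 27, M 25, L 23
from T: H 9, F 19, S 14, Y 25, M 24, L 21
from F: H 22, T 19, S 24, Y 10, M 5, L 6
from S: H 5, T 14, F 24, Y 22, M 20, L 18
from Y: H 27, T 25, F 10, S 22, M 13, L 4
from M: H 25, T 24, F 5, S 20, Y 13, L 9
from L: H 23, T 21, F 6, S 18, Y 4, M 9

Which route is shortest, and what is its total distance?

Shortest is (a), total 95 miles.

(a): 5 + 14 + 24 + 9 + 6 + 10 + 27 = 95
(b): 27 + 22 + 20 + 9 + 21 + 19 + 22 = 140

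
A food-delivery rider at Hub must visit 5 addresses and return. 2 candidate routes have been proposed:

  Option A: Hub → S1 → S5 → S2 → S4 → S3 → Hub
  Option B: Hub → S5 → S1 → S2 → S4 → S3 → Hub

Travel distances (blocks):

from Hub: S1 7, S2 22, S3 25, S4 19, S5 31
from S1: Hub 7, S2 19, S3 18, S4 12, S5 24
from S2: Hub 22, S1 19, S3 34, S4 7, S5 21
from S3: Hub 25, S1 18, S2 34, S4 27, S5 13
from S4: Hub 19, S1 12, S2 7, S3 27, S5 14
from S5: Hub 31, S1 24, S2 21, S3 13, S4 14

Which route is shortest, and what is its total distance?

Option A: 7 + 24 + 21 + 7 + 27 + 25 = 111
Option B: 31 + 24 + 19 + 7 + 27 + 25 = 133

Shortest is Option A, total 111 blocks.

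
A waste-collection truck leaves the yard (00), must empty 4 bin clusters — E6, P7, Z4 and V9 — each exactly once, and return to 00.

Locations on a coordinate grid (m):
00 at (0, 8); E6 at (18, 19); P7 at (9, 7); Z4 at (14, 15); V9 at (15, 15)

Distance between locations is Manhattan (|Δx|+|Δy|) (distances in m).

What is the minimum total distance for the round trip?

There are 12 distinct closed tours to check (reversals are equivalent).
00 - E6 - P7 - Z4 - V9 - 00: 29+21+13+1+22 = 86
00 - E6 - P7 - V9 - Z4 - 00: 29+21+14+1+21 = 86
00 - E6 - Z4 - P7 - V9 - 00: 29+8+13+14+22 = 86
00 - E6 - Z4 - V9 - P7 - 00: 29+8+1+14+10 = 62
00 - E6 - V9 - P7 - Z4 - 00: 29+7+14+13+21 = 84
00 - E6 - V9 - Z4 - P7 - 00: 29+7+1+13+10 = 60
00 - P7 - E6 - Z4 - V9 - 00: 10+21+8+1+22 = 62
00 - P7 - E6 - V9 - Z4 - 00: 10+21+7+1+21 = 60
00 - P7 - Z4 - E6 - V9 - 00: 10+13+8+7+22 = 60
00 - P7 - V9 - E6 - Z4 - 00: 10+14+7+8+21 = 60
00 - Z4 - E6 - P7 - V9 - 00: 21+8+21+14+22 = 86
00 - Z4 - P7 - E6 - V9 - 00: 21+13+21+7+22 = 84
The minimum is 60.
One optimal route: 00 → E6 → V9 → Z4 → P7 → 00 (or its reverse).

60 m — the shortest possible round trip.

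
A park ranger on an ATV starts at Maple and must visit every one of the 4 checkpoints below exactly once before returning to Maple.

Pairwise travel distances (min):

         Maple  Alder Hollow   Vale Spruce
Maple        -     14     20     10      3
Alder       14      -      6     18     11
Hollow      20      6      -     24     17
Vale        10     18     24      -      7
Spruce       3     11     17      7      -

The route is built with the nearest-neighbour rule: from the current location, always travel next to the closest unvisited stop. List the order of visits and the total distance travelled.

Nearest-neighbour total = 54 min; route Maple → Spruce → Vale → Alder → Hollow → Maple.

Maple → [Spruce:3 / Vale:10 / Alder:14 / Hollow:20] → Spruce (3)
Spruce → [Vale:7 / Alder:11 / Hollow:17] → Vale (7)
Vale → [Alder:18 / Hollow:24] → Alder (18)
Alder → [Hollow:6] → Hollow (6)
Return Hollow→Maple: 20.
Total = 3 + 7 + 18 + 6 + 20 = 54.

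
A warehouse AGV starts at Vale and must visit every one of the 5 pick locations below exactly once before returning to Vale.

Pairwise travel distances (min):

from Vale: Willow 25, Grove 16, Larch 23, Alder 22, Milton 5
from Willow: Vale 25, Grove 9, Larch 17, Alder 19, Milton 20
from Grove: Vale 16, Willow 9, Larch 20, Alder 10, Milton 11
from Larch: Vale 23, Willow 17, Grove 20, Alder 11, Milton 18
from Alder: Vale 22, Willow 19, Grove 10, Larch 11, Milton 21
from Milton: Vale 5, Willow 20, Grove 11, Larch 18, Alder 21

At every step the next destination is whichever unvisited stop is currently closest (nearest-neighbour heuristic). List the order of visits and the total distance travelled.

At Vale the remaining stops are Milton 5, Grove 16, Alder 22, Larch 23, Willow 25; go to Milton.
At Milton the remaining stops are Grove 11, Larch 18, Willow 20, Alder 21; go to Grove.
At Grove the remaining stops are Willow 9, Alder 10, Larch 20; go to Willow.
At Willow the remaining stops are Larch 17, Alder 19; go to Larch.
At Larch the remaining stops are Alder 11; go to Alder.
Return Alder→Vale: 22.
Total = 5 + 11 + 9 + 17 + 11 + 22 = 75.

Total distance 75 min via the nearest-neighbour route Vale → Milton → Grove → Willow → Larch → Alder → Vale.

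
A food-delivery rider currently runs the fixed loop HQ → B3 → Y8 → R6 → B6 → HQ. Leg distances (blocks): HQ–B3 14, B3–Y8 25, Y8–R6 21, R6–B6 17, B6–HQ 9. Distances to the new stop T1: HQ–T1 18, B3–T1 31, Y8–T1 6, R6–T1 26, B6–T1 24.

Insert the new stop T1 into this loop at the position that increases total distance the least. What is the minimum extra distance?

Insertion cost between consecutive stops i–j is d(i,T1) + d(T1,j) − d(i,j):
  between HQ and B3: 18 + 31 − 14 = 35
  between B3 and Y8: 31 + 6 − 25 = 12
  between Y8 and R6: 6 + 26 − 21 = 11
  between R6 and B6: 26 + 24 − 17 = 33
  between B6 and HQ: 24 + 18 − 9 = 33
Cheapest insertion is between Y8 and R6, adding 11.
New total = 86 + 11 = 97.

Minimum extra distance: 11 blocks, inserting T1 between Y8 and R6.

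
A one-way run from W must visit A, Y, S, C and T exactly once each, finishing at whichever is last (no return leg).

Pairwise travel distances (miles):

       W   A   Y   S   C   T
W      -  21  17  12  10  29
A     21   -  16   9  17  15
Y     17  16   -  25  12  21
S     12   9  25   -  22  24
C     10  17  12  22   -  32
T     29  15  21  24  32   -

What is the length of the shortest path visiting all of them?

Shortest open route: 67 miles.

There are 5! = 120 possible orderings.
W - A - Y - S - C - T: 21+16+25+22+32 = 116
W - A - Y - S - T - C: 21+16+25+24+32 = 118
W - A - Y - C - S - T: 21+16+12+22+24 = 95
W - A - Y - C - T - S: 21+16+12+32+24 = 105
W - A - Y - T - S - C: 21+16+21+24+22 = 104
W - A - Y - T - C - S: 21+16+21+32+22 = 112
W - A - S - Y - C - T: 21+9+25+12+32 = 99
W - A - S - Y - T - C: 21+9+25+21+32 = 108
W - A - S - C - Y - T: 21+9+22+12+21 = 85
W - A - S - C - T - Y: 21+9+22+32+21 = 105
W - A - S - T - Y - C: 21+9+24+21+12 = 87
W - A - S - T - C - Y: 21+9+24+32+12 = 98
W - A - C - Y - S - T: 21+17+12+25+24 = 99
W - A - C - Y - T - S: 21+17+12+21+24 = 95
… (106 more)
W - C - Y - T - A - S: 10+12+21+15+9 = 67  ← best
The minimum is 67.
One shortest path: W → C → Y → T → A → S.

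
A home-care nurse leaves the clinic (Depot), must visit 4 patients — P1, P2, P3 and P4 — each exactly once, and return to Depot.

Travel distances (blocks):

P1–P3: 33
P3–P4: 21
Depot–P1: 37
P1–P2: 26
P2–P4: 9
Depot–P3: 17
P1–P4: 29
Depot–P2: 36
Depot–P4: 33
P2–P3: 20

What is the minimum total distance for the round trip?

Minimum total distance: 110 blocks.

Depot - P1 - P2 - P3 - P4 - Depot: 37+26+20+21+33 = 137
Depot - P1 - P2 - P4 - P3 - Depot: 37+26+9+21+17 = 110
Depot - P1 - P3 - P2 - P4 - Depot: 37+33+20+9+33 = 132
Depot - P1 - P3 - P4 - P2 - Depot: 37+33+21+9+36 = 136
Depot - P1 - P4 - P2 - P3 - Depot: 37+29+9+20+17 = 112
Depot - P1 - P4 - P3 - P2 - Depot: 37+29+21+20+36 = 143
Depot - P2 - P1 - P3 - P4 - Depot: 36+26+33+21+33 = 149
Depot - P2 - P1 - P4 - P3 - Depot: 36+26+29+21+17 = 129
Depot - P2 - P3 - P1 - P4 - Depot: 36+20+33+29+33 = 151
Depot - P2 - P4 - P1 - P3 - Depot: 36+9+29+33+17 = 124
Depot - P3 - P1 - P2 - P4 - Depot: 17+33+26+9+33 = 118
Depot - P3 - P2 - P1 - P4 - Depot: 17+20+26+29+33 = 125
The minimum is 110.
One optimal route: Depot → P1 → P2 → P4 → P3 → Depot (or its reverse).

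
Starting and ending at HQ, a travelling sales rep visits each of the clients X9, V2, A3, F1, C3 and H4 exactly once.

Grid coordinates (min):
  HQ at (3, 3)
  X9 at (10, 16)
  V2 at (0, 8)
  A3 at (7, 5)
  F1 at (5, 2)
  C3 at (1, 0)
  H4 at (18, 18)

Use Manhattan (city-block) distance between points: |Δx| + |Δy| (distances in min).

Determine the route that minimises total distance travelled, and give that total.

74 min — the shortest possible round trip.

There are 360 distinct closed tours to check (reversals are equivalent).
HQ - X9 - V2 - A3 - F1 - C3 - H4 - HQ: 20+18+10+5+6+35+30 = 124
HQ - X9 - V2 - A3 - F1 - H4 - C3 - HQ: 20+18+10+5+29+35+5 = 122
HQ - X9 - V2 - A3 - C3 - F1 - H4 - HQ: 20+18+10+11+6+29+30 = 124
HQ - X9 - V2 - A3 - C3 - H4 - F1 - HQ: 20+18+10+11+35+29+3 = 126
HQ - X9 - V2 - A3 - H4 - F1 - C3 - HQ: 20+18+10+24+29+6+5 = 112
HQ - X9 - V2 - A3 - H4 - C3 - F1 - HQ: 20+18+10+24+35+6+3 = 116
HQ - X9 - V2 - F1 - A3 - C3 - H4 - HQ: 20+18+11+5+11+35+30 = 130
HQ - X9 - V2 - F1 - A3 - H4 - C3 - HQ: 20+18+11+5+24+35+5 = 118
… (352 more)
HQ - F1 - A3 - X9 - H4 - V2 - C3 - HQ: 3+5+14+10+28+9+5 = 74  ← best
The minimum is 74.
One optimal route: HQ → F1 → A3 → X9 → H4 → V2 → C3 → HQ (or its reverse).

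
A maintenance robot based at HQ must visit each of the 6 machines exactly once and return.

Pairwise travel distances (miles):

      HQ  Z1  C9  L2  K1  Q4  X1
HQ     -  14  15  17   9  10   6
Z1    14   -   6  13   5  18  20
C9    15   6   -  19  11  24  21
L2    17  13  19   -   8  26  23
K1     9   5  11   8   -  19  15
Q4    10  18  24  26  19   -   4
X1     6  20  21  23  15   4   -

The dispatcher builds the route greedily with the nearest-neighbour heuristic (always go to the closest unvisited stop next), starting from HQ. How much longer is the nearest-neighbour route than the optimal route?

The nearest-neighbour route is 5 miles longer than optimal.

HQ: X1=6, K1=9, Q4=10, Z1=14, C9=15, L2=17 ⇒ X1
X1: Q4=4, K1=15, Z1=20, C9=21, L2=23 ⇒ Q4
Q4: Z1=18, K1=19, C9=24, L2=26 ⇒ Z1
Z1: K1=5, C9=6, L2=13 ⇒ K1
K1: L2=8, C9=11 ⇒ L2
L2: C9=19 ⇒ C9
NN route HQ → X1 → Q4 → Z1 → K1 → L2 → C9 → HQ costs 75.
Optimal: HQ → C9 → Z1 → K1 → L2 → Q4 → X1 → HQ costs 70 (by enumerating all 360 distinct tours).
Excess = 75 − 70 = 5.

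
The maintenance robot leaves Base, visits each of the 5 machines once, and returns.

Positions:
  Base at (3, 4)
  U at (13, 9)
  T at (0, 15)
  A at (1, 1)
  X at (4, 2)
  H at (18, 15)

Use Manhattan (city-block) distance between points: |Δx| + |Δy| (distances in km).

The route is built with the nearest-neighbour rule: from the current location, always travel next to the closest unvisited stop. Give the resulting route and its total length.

At Base the remaining stops are X 3, A 5, T 14, U 15, H 26; go to X.
At X the remaining stops are A 4, U 16, T 17, H 27; go to A.
At A the remaining stops are T 15, U 20, H 31; go to T.
At T the remaining stops are H 18, U 19; go to H.
At H the remaining stops are U 11; go to U.
Return U→Base: 15.
Total = 3 + 4 + 15 + 18 + 11 + 15 = 66.

Nearest-neighbour total = 66 km; route Base → X → A → T → H → U → Base.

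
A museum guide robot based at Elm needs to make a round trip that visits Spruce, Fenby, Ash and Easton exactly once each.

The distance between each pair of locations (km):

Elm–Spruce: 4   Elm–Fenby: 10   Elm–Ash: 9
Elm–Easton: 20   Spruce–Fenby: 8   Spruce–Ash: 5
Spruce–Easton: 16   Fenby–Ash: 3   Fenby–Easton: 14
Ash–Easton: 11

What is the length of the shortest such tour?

44 km — the shortest possible round trip.

Elm-Spruce-Fenby-Ash-Easton-Elm: 4+8+3+11+20 = 46
Elm-Spruce-Fenby-Easton-Ash-Elm: 4+8+14+11+9 = 46
Elm-Spruce-Ash-Fenby-Easton-Elm: 4+5+3+14+20 = 46
Elm-Spruce-Ash-Easton-Fenby-Elm: 4+5+11+14+10 = 44
Elm-Spruce-Easton-Fenby-Ash-Elm: 4+16+14+3+9 = 46
Elm-Spruce-Easton-Ash-Fenby-Elm: 4+16+11+3+10 = 44
Elm-Fenby-Spruce-Ash-Easton-Elm: 10+8+5+11+20 = 54
Elm-Fenby-Spruce-Easton-Ash-Elm: 10+8+16+11+9 = 54
Elm-Fenby-Ash-Spruce-Easton-Elm: 10+3+5+16+20 = 54
Elm-Fenby-Easton-Spruce-Ash-Elm: 10+14+16+5+9 = 54
Elm-Ash-Spruce-Fenby-Easton-Elm: 9+5+8+14+20 = 56
Elm-Ash-Fenby-Spruce-Easton-Elm: 9+3+8+16+20 = 56
The minimum is 44.
One optimal route: Elm → Spruce → Ash → Easton → Fenby → Elm (or its reverse).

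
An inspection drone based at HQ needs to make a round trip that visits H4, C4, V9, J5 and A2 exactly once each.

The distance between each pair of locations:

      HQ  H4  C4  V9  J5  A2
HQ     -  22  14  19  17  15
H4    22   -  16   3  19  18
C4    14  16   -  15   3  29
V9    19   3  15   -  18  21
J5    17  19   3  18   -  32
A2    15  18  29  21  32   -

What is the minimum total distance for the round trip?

There are 60 distinct closed tours to check (reversals are equivalent).
HQ - H4 - C4 - V9 - J5 - A2 - HQ: 22+16+15+18+32+15 = 118
HQ - H4 - C4 - V9 - A2 - J5 - HQ: 22+16+15+21+32+17 = 123
HQ - H4 - C4 - J5 - V9 - A2 - HQ: 22+16+3+18+21+15 = 95
HQ - H4 - C4 - J5 - A2 - V9 - HQ: 22+16+3+32+21+19 = 113
HQ - H4 - C4 - A2 - V9 - J5 - HQ: 22+16+29+21+18+17 = 123
HQ - H4 - C4 - A2 - J5 - V9 - HQ: 22+16+29+32+18+19 = 136
HQ - H4 - V9 - C4 - J5 - A2 - HQ: 22+3+15+3+32+15 = 90
HQ - H4 - V9 - C4 - A2 - J5 - HQ: 22+3+15+29+32+17 = 118
HQ - H4 - V9 - J5 - C4 - A2 - HQ: 22+3+18+3+29+15 = 90
HQ - H4 - V9 - J5 - A2 - C4 - HQ: 22+3+18+32+29+14 = 118
HQ - H4 - V9 - A2 - C4 - J5 - HQ: 22+3+21+29+3+17 = 95
HQ - H4 - V9 - A2 - J5 - C4 - HQ: 22+3+21+32+3+14 = 95
HQ - H4 - J5 - C4 - V9 - A2 - HQ: 22+19+3+15+21+15 = 95
HQ - H4 - J5 - C4 - A2 - V9 - HQ: 22+19+3+29+21+19 = 113
… (46 more)
HQ - C4 - J5 - V9 - H4 - A2 - HQ: 14+3+18+3+18+15 = 71  ← best
The minimum is 71.
One optimal route: HQ → C4 → J5 → V9 → H4 → A2 → HQ (or its reverse).

71 — the shortest possible round trip.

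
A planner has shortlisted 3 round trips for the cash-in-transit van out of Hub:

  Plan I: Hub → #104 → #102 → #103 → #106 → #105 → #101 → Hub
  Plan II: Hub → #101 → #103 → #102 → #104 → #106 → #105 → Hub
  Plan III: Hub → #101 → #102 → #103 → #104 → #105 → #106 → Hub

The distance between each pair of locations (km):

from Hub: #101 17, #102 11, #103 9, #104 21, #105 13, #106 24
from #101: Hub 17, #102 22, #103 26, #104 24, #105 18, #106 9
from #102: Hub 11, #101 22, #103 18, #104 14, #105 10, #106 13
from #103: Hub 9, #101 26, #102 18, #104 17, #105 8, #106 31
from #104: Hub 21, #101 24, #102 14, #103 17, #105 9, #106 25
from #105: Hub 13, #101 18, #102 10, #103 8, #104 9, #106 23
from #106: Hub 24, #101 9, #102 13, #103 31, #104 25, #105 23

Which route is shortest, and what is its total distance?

Shortest is Plan III, total 130 km.

Plan I: 21 + 14 + 18 + 31 + 23 + 18 + 17 = 142
Plan II: 17 + 26 + 18 + 14 + 25 + 23 + 13 = 136
Plan III: 17 + 22 + 18 + 17 + 9 + 23 + 24 = 130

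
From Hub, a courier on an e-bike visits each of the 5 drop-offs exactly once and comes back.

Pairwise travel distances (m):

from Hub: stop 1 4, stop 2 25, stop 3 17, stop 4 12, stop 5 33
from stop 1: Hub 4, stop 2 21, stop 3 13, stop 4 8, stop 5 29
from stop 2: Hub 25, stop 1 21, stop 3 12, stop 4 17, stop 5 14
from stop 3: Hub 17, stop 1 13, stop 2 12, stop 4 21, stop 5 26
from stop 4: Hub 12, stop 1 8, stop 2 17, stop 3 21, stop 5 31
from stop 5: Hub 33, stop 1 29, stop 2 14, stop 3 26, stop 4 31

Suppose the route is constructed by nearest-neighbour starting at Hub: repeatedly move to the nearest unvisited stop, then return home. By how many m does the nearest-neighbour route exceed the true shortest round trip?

14 m longer than the optimal tour.

From Hub: stop 1=4, stop 4=12, stop 3=17, stop 2=25, stop 5=33 → choose stop 1 (4).
From stop 1: stop 4=8, stop 3=13, stop 2=21, stop 5=29 → choose stop 4 (8).
From stop 4: stop 2=17, stop 3=21, stop 5=31 → choose stop 2 (17).
From stop 2: stop 3=12, stop 5=14 → choose stop 3 (12).
From stop 3: stop 5=26 → choose stop 5 (26).
NN route Hub → stop 1 → stop 4 → stop 2 → stop 3 → stop 5 → Hub costs 100.
Optimal: Hub → stop 1 → stop 3 → stop 2 → stop 5 → stop 4 → Hub costs 86 (by enumerating all 60 distinct tours).
Excess = 100 − 86 = 14.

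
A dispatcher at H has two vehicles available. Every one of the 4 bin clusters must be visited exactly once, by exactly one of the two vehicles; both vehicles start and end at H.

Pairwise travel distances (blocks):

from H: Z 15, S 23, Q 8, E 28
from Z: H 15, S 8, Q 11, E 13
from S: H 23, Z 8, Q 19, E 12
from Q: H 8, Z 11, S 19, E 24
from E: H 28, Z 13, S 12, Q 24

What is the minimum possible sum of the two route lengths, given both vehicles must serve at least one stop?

79 blocks — the smallest possible combined total.

Try each way of splitting the stops between the two vehicles (each non-empty) and, for each split, find the best tour for each vehicle:
  {Z} + {S, Q, E}: 30 + 67 = 97
  {S} + {Z, Q, E}: 46 + 60 = 106
  {Z, S} + {Q, E}: 46 + 60 = 106
  {Q} + {Z, S, E}: 16 + 63 = 79
  {Z, Q} + {S, E}: 34 + 63 = 97
  {S, Q} + {Z, E}: 50 + 56 = 106
  … (7 splits in total)
Best: vehicle 1 H → Q → H = 16; vehicle 2 H → Z → S → E → H = 63; combined 79.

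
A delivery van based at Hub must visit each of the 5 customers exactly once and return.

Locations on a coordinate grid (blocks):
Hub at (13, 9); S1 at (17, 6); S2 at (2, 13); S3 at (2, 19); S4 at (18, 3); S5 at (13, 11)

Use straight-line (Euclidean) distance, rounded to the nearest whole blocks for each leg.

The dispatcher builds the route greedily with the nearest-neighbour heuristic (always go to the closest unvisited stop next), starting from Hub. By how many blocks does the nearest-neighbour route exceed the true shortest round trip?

Hub: S5=2, S1=5, S4=8, S2=12, S3=15 ⇒ S5
S5: S1=6, S4=9, S2=11, S3=14 ⇒ S1
S1: S4=3, S2=17, S3=20 ⇒ S4
S4: S2=19, S3=23 ⇒ S2
S2: S3=6 ⇒ S3
NN route Hub → S5 → S1 → S4 → S2 → S3 → Hub costs 51.
Optimal: Hub → S1 → S4 → S2 → S3 → S5 → Hub costs 49 (by enumerating all 60 distinct tours).
Excess = 51 − 49 = 2.

The nearest-neighbour route is 2 blocks longer than optimal.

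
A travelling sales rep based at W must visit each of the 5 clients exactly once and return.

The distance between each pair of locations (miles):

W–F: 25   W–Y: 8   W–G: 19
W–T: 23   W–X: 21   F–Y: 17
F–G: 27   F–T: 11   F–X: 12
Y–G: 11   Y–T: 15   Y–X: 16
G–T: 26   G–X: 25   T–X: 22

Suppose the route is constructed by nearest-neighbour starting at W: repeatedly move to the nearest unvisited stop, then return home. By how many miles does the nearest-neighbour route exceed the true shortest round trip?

W: Y=8, G=19, X=21, T=23, F=25 ⇒ Y
Y: G=11, T=15, X=16, F=17 ⇒ G
G: X=25, T=26, F=27 ⇒ X
X: F=12, T=22 ⇒ F
F: T=11 ⇒ T
NN route W → Y → G → X → F → T → W costs 90.
Optimal: W → Y → G → T → F → X → W costs 89 (by enumerating all 60 distinct tours).
Excess = 90 − 89 = 1.

The nearest-neighbour route is 1 miles longer than optimal.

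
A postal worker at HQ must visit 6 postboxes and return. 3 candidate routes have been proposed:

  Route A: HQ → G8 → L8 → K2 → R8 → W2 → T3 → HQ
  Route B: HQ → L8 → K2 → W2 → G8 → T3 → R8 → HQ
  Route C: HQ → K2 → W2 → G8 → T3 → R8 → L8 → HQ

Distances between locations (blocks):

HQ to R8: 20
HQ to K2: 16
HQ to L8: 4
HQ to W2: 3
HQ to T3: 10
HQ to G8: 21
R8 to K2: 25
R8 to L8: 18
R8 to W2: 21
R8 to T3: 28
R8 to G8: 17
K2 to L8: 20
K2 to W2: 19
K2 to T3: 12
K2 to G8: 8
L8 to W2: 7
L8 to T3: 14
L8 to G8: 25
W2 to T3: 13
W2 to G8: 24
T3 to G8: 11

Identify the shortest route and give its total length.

Route A: 21 + 25 + 20 + 25 + 21 + 13 + 10 = 135
Route B: 4 + 20 + 19 + 24 + 11 + 28 + 20 = 126
Route C: 16 + 19 + 24 + 11 + 28 + 18 + 4 = 120

120 blocks — Route C is the shortest.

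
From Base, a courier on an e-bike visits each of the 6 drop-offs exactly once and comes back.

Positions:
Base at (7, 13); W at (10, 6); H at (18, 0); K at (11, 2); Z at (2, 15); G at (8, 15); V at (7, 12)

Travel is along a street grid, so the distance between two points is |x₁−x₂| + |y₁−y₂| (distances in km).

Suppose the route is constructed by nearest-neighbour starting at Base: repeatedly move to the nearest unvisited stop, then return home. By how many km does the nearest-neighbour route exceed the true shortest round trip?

4 km longer than the optimal tour.

Base: V=1, G=3, Z=7, W=10, K=15, H=24 ⇒ V
V: G=4, Z=8, W=9, K=14, H=23 ⇒ G
G: Z=6, W=11, K=16, H=25 ⇒ Z
Z: W=17, K=22, H=31 ⇒ W
W: K=5, H=14 ⇒ K
K: H=9 ⇒ H
NN route Base → V → G → Z → W → K → H → Base costs 66.
Optimal: Base → Z → G → W → H → K → V → Base costs 62 (by enumerating all 360 distinct tours).
Excess = 66 − 62 = 4.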